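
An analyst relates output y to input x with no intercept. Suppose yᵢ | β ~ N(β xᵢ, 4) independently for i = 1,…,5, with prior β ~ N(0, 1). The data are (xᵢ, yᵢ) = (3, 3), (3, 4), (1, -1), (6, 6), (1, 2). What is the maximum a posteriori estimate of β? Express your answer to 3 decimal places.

log p(β | y) = −Σ(yᵢ − βxᵢ)²/(2·4) − β²/(2·1) + const.
Setting the derivative to zero: Σxᵢ(yᵢ − βxᵢ)/4 − β/1 = 0, so β = Σxᵢyᵢ / (Σxᵢ² + σ²/τ²).
Σxᵢyᵢ = 3·3 + 3·4 + 1·(-1) + 6·6 + 1·2 = 58; Σxᵢ² = 56; σ²/τ² = 4.
β̂_MAP = 58 / (56 + 4) = 58/60 ≈ 0.967.

β̂_MAP = 0.967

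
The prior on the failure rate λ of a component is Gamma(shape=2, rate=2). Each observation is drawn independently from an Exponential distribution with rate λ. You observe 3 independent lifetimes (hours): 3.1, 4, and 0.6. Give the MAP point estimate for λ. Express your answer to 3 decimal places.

λ̂_MAP = 0.412

The Exponential(rate=λ) likelihood is ∝ λ^n e^(−λΣtᵢ). Here n = 3 and Σtᵢ = 3.1 + 4 + 0.6 = 7.7.
Posterior ∝ λe^(−2λ) · λ^3e^(−7.7λ) = λ^4e^(−9.7λ), i.e. Gamma(5, 9.7).
Mode = (a−1)/b = 4/9.7 ≈ 0.412.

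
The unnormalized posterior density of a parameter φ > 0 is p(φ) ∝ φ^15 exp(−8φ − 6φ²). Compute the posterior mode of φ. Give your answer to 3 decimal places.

φ̂_MAP = 0.833

ℓ'(φ) = 15/φ − 8 − 12φ. Setting this to zero and multiplying by φ: 12φ² + 8φ − 15 = 0.
φ = (−8 + √(8² + 4·12·15)) / (2·12) = (−8 + √784) / 24 = (−8 + 28)/24 = 5/6.
ℓ''(φ) = −15/φ² − 12 < 0, confirming a maximum.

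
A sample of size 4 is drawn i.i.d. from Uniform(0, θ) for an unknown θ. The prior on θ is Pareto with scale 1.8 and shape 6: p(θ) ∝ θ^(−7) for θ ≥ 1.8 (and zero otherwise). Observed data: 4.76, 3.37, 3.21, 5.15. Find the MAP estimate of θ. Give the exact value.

θ̂_MAP = 5.15

The Uniform(0, θ) likelihood is θ^(−n) for θ ≥ max(xᵢ), zero otherwise. Here max(xᵢ) = 5.15.
Posterior ∝ θ^(−7) · θ^(−4) = θ^(−11) on θ ≥ max(1.8, 5.15) = 5.15.
This density is strictly decreasing in θ, so the posterior mode lies at the lower boundary of the support.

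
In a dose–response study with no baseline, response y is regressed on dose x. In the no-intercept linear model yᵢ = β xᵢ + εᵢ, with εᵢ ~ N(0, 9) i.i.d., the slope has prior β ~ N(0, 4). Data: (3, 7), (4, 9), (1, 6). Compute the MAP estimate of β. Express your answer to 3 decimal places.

log p(β | y) = −Σ(yᵢ − βxᵢ)²/(2·9) − β²/(2·4) + const.
Setting the derivative to zero: Σxᵢ(yᵢ − βxᵢ)/9 − β/4 = 0, so β = Σxᵢyᵢ / (Σxᵢ² + σ²/τ²).
Σxᵢyᵢ = 3·7 + 4·9 + 1·6 = 63; Σxᵢ² = 26; σ²/τ² = 2.25.
β̂_MAP = 63 / (26 + 2.25) = 63/28.25 ≈ 2.230.

β̂_MAP = 2.230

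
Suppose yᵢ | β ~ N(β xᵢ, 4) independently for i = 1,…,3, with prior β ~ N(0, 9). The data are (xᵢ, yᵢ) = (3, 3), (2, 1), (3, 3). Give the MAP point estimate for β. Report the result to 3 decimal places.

β̂_MAP = 0.891

log p(β | y) = −Σ(yᵢ − βxᵢ)²/(2·4) − β²/(2·9) + const.
Setting the derivative to zero: Σxᵢ(yᵢ − βxᵢ)/4 − β/9 = 0, so β = Σxᵢyᵢ / (Σxᵢ² + σ²/τ²).
Σxᵢyᵢ = 3·3 + 2·1 + 3·3 = 20; Σxᵢ² = 22; σ²/τ² = 4/9.
β̂_MAP = 20 / (22 + 4/9) = 20/(202/9) = 90/101 ≈ 0.891.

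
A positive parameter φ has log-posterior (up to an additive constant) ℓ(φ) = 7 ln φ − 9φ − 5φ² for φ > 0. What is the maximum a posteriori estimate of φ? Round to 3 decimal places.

φ̂_MAP = 0.500

ℓ'(φ) = 7/φ − 9 − 10φ. Setting this to zero and multiplying by φ: 10φ² + 9φ − 7 = 0.
φ = (−9 + √(9² + 4·10·7)) / (2·10) = (−9 + √361) / 20 = (−9 + 19)/20 = 1/2.
ℓ''(φ) = −7/φ² − 10 < 0, confirming a maximum.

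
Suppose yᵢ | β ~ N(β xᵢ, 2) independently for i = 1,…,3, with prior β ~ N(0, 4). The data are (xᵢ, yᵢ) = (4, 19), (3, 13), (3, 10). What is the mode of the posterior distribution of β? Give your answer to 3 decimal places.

log p(β | y) = −Σ(yᵢ − βxᵢ)²/(2·2) − β²/(2·4) + const.
Setting the derivative to zero: Σxᵢ(yᵢ − βxᵢ)/2 − β/4 = 0, so β = Σxᵢyᵢ / (Σxᵢ² + σ²/τ²).
Σxᵢyᵢ = 4·19 + 3·13 + 3·10 = 145; Σxᵢ² = 34; σ²/τ² = 0.5.
β̂_MAP = 145 / (34 + 0.5) = 145/34.5 ≈ 4.203.

β̂_MAP = 4.203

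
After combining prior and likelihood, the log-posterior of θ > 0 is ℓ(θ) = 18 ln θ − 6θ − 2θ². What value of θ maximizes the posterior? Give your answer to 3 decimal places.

ℓ'(θ) = 18/θ − 6 − 4θ. Setting this to zero and multiplying by θ: 4θ² + 6θ − 18 = 0.
θ = (−6 + √(6² + 4·4·18)) / (2·4) = (−6 + √324) / 8 = (−6 + 18)/8 = 3/2.
ℓ''(θ) = −18/θ² − 4 < 0, confirming a maximum.

θ̂_MAP = 1.500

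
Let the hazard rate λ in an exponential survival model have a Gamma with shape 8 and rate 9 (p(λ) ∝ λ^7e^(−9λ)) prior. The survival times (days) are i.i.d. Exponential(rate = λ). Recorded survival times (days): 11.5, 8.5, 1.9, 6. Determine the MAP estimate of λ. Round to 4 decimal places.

λ̂_MAP = 0.2981

The Exponential(rate=λ) likelihood is ∝ λ^n e^(−λΣtᵢ). Here n = 4 and Σtᵢ = 11.5 + 8.5 + 1.9 + 6 = 27.9.
Posterior ∝ λ^7e^(−9λ) · λ^4e^(−27.9λ) = λ^11e^(−36.9λ), i.e. Gamma(12, 36.9).
Mode = (a−1)/b = 11/36.9 ≈ 0.2981.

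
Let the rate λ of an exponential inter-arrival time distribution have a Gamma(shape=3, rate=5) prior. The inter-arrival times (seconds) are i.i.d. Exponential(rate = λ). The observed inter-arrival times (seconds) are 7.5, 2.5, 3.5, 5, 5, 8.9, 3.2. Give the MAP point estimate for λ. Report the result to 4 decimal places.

λ̂_MAP = 0.2217

The Exponential(rate=λ) likelihood is ∝ λ^n e^(−λΣtᵢ). Here n = 7 and Σtᵢ = 7.5 + 2.5 + 3.5 + 5 + 5 + 8.9 + 3.2 = 35.6.
Posterior ∝ λ^2e^(−5λ) · λ^7e^(−35.6λ) = λ^9e^(−40.6λ), i.e. Gamma(10, 40.6).
Mode = (a−1)/b = 9/40.6 ≈ 0.2217.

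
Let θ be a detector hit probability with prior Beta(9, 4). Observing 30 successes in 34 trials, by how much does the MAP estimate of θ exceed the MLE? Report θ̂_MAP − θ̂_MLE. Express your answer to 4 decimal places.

Posterior is Beta(39, 8); MAP = (39−1)/(47−2) = 38/45 ≈ 0.84444.
MLE ignores the prior: θ̂_MLE = k/n = 30/34 ≈ 0.88235.
Difference = 38/45 − 30/34 = -29/765 ≈ -0.0379.

MAP − MLE = -0.0379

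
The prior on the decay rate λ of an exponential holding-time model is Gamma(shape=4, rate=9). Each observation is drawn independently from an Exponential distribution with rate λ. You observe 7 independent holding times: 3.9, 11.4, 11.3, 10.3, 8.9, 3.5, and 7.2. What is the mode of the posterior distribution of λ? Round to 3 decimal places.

The Exponential(rate=λ) likelihood is ∝ λ^n e^(−λΣtᵢ). Here n = 7 and Σtᵢ = 3.9 + 11.4 + 11.3 + 10.3 + 8.9 + 3.5 + 7.2 = 56.5.
Posterior ∝ λ^3e^(−9λ) · λ^7e^(−56.5λ) = λ^10e^(−65.5λ), i.e. Gamma(11, 65.5).
Mode = (a−1)/b = 10/65.5 ≈ 0.153.

λ̂_MAP = 0.153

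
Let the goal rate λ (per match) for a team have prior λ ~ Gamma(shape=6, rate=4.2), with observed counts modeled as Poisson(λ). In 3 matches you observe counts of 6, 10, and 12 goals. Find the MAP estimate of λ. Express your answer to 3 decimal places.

Σxᵢ = 6+10+12 = 28, with n = 3.
Posterior ∝ λ^5e^(−4.2λ) · λ^28e^(−3λ) = λ^33e^(−7.2λ), i.e. Gamma(shape=34, rate=7.2).
The mode of a Gamma(a, b) with a ≥ 1 (shape–rate) is (a−1)/b = 33/7.2 ≈ 4.583.

λ̂_MAP = 4.583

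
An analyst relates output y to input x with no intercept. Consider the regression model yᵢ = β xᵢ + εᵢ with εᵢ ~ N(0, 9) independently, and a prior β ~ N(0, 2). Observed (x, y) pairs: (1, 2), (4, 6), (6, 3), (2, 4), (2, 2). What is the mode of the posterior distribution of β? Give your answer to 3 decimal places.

log p(β | y) = −Σ(yᵢ − βxᵢ)²/(2·9) − β²/(2·2) + const.
Setting the derivative to zero: Σxᵢ(yᵢ − βxᵢ)/9 − β/2 = 0, so β = Σxᵢyᵢ / (Σxᵢ² + σ²/τ²).
Σxᵢyᵢ = 1·2 + 4·6 + 6·3 + 2·4 + 2·2 = 56; Σxᵢ² = 61; σ²/τ² = 4.5.
β̂_MAP = 56 / (61 + 4.5) = 56/65.5 ≈ 0.855.

β̂_MAP = 0.855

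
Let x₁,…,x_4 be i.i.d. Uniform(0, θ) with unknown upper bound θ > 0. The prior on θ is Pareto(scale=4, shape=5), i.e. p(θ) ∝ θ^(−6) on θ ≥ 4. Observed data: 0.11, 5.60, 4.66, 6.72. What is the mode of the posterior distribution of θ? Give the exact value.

θ̂_MAP = 6.72

The Uniform(0, θ) likelihood is θ^(−n) for θ ≥ max(xᵢ), zero otherwise. Here max(xᵢ) = 6.72.
Posterior ∝ θ^(−6) · θ^(−4) = θ^(−10) on θ ≥ max(4, 6.72) = 6.72.
This density is strictly decreasing in θ, so the posterior mode lies at the lower boundary of the support.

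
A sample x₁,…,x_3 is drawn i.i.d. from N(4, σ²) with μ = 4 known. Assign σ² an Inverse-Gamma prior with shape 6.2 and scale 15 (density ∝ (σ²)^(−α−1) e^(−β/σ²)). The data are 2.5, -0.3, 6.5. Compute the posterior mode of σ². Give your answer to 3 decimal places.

σ̂²_MAP = 3.275

Sum of squared deviations about the known mean: SS = (2.5−4)² + (-0.3−4)² + (6.5−4)² = 26.99.
The Normal likelihood contributes (σ²)^(−n/2) exp(−SS/(2σ²)), so the posterior is Inverse-Gamma(α + n/2, β + SS/2) = Inverse-Gamma(7.7, 28.495).
The mode of Inverse-Gamma(a, b) is b/(a+1) = 28.495/8.7 ≈ 3.275.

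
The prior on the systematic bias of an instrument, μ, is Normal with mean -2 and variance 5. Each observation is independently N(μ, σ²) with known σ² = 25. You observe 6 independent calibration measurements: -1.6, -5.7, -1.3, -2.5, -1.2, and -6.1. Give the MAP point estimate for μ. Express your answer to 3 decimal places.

μ̂_MAP = -2.582

n = 6; x̄ = ((-1.6) + (-5.7) + (-1.3) + (-2.5) + (-1.2) + (-6.1))/6 = -18.4/6 = -46/15 ≈ -3.0667.
For a Normal prior and Normal likelihood with known variance, the posterior is Normal; its mode equals its mean, the precision-weighted average.
Prior precision 1/σ₀² = 1/5 = 0.2; data precision n/σ² = 6/25 = 0.24.
μ̂ = (0.2·(-2) + 0.24·(-46/15)) / (0.2 + 0.24) = (-1.136)/0.44 = -142/55 ≈ -2.582.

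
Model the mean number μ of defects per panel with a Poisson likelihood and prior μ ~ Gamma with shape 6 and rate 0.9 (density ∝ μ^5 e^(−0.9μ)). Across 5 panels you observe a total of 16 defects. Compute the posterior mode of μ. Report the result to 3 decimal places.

Σxᵢ = 16, n = 5.
Posterior ∝ μ^5e^(−0.9μ) · μ^16e^(−5μ) = μ^21e^(−5.9μ), i.e. Gamma(shape=22, rate=5.9).
The mode of a Gamma(a, b) with a ≥ 1 (shape–rate) is (a−1)/b = 21/5.9 ≈ 3.559.

μ̂_MAP = 3.559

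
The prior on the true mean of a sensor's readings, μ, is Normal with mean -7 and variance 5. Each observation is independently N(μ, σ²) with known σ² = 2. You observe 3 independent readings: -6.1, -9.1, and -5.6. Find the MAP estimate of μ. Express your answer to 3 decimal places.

n = 3; x̄ = ((-6.1) + (-9.1) + (-5.6))/3 = -20.8/3 = -104/15 ≈ -6.9333.
For a Normal prior and Normal likelihood with known variance, the posterior is Normal; its mode equals its mean, the precision-weighted average.
Prior precision 1/σ₀² = 1/5 = 0.2; data precision n/σ² = 3/2 = 1.5.
μ̂ = (0.2·(-7) + 1.5·(-104/15)) / (0.2 + 1.5) = (-11.8)/1.7 = -118/17 ≈ -6.941.

μ̂_MAP = -6.941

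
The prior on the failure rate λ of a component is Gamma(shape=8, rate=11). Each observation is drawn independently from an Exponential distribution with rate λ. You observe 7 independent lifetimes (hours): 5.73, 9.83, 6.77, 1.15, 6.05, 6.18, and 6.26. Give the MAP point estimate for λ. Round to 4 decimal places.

λ̂_MAP = 0.2643

The Exponential(rate=λ) likelihood is ∝ λ^n e^(−λΣtᵢ). Here n = 7 and Σtᵢ = 5.73 + 9.83 + 6.77 + 1.15 + 6.05 + 6.18 + 6.26 = 41.97.
Posterior ∝ λ^7e^(−11λ) · λ^7e^(−41.97λ) = λ^14e^(−52.97λ), i.e. Gamma(15, 52.97).
Mode = (a−1)/b = 14/52.97 ≈ 0.2643.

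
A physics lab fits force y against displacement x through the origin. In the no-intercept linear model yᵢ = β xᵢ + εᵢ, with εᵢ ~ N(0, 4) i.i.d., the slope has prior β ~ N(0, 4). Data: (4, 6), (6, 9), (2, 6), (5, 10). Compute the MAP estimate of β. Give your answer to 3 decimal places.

log p(β | y) = −Σ(yᵢ − βxᵢ)²/(2·4) − β²/(2·4) + const.
Setting the derivative to zero: Σxᵢ(yᵢ − βxᵢ)/4 − β/4 = 0, so β = Σxᵢyᵢ / (Σxᵢ² + σ²/τ²).
Σxᵢyᵢ = 4·6 + 6·9 + 2·6 + 5·10 = 140; Σxᵢ² = 81; σ²/τ² = 1.
β̂_MAP = 140 / (81 + 1) = 140/82 ≈ 1.707.

β̂_MAP = 1.707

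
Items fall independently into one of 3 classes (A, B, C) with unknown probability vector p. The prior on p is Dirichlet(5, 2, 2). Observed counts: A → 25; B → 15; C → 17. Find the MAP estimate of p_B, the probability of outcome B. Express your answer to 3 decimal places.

The posterior is Dirichlet(αᵢ + nᵢ) = Dirichlet(30, 17, 19).
For a Dirichlet(a₁,…,a_K) with all aᵢ > 1, the mode has j-th component (aⱼ − 1)/(Σaᵢ − K).
Here Σaᵢ = 66 and K = 3, so p_B = (17 − 1)/(66 − 3) = 16/63 ≈ 0.254.

MAP estimate of p_B = 0.254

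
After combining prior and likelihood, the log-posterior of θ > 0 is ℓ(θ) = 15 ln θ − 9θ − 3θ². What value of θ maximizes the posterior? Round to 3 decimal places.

θ̂_MAP = 1.000

ℓ'(θ) = 15/θ − 9 − 6θ. Setting this to zero and multiplying by θ: 6θ² + 9θ − 15 = 0.
θ = (−9 + √(9² + 4·6·15)) / (2·6) = (−9 + √441) / 12 = (−9 + 21)/12 = 1.
ℓ''(θ) = −15/θ² − 6 < 0, confirming a maximum.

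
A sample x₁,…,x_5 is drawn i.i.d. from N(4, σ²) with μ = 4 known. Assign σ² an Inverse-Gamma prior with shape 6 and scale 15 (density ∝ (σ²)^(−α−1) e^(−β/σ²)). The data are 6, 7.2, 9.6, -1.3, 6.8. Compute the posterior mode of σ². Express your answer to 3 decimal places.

σ̂²_MAP = 5.870

Sum of squared deviations about the known mean: SS = (6−4)² + (7.2−4)² + (9.6−4)² + (-1.3−4)² + (6.8−4)² = 81.53.
The Normal likelihood contributes (σ²)^(−n/2) exp(−SS/(2σ²)), so the posterior is Inverse-Gamma(α + n/2, β + SS/2) = Inverse-Gamma(8.5, 55.765).
The mode of Inverse-Gamma(a, b) is b/(a+1) = 55.765/9.5 ≈ 5.870.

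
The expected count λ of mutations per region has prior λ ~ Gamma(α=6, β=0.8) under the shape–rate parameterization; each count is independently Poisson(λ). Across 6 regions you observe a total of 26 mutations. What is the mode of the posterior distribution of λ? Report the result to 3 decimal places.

λ̂_MAP = 4.559

Σxᵢ = 26, n = 6.
Posterior ∝ λ^5e^(−0.8λ) · λ^26e^(−6λ) = λ^31e^(−6.8λ), i.e. Gamma(shape=32, rate=6.8).
The mode of a Gamma(a, b) with a ≥ 1 (shape–rate) is (a−1)/b = 31/6.8 ≈ 4.559.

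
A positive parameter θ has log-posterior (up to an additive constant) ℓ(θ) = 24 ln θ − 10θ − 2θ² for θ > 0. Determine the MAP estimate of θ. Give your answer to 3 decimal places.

ℓ'(θ) = 24/θ − 10 − 4θ. Setting this to zero and multiplying by θ: 4θ² + 10θ − 24 = 0.
θ = (−10 + √(10² + 4·4·24)) / (2·4) = (−10 + √484) / 8 = (−10 + 22)/8 = 3/2.
ℓ''(θ) = −24/θ² − 4 < 0, confirming a maximum.

θ̂_MAP = 1.500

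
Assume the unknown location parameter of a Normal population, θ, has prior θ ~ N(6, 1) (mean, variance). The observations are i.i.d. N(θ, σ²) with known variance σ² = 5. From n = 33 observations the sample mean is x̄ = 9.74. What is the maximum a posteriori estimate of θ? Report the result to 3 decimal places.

n = 33, x̄ = 9.74.
For a Normal prior and Normal likelihood with known variance, the posterior is Normal; its mode equals its mean, the precision-weighted average.
Prior precision 1/σ₀² = 1/1 = 1; data precision n/σ² = 33/5 = 6.6.
θ̂ = (1·6 + 6.6·9.74) / (1 + 6.6) = 70.284/7.6 = 17571/1900 ≈ 9.248.

θ̂_MAP = 9.248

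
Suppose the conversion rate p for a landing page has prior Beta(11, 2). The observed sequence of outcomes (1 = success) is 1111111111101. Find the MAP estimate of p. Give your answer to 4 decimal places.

p̂_MAP = 0.9167

Prior: Beta(11, 2).
Data: 12 successes in 13 trials (from the sequence). The binomial likelihood contributes p^12(1−p)^1, so the posterior is Beta(11+12, 2+1) = Beta(23, 3).
For Beta(a, b) with a, b > 1 the mode is (a−1)/(a+b−2) = 22/24 ≈ 0.9167.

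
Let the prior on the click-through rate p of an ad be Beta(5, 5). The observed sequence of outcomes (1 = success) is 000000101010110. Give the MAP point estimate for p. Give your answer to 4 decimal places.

p̂_MAP = 0.3913

Prior: Beta(5, 5).
Data: 5 successes in 15 trials (from the sequence). The binomial likelihood contributes p^5(1−p)^10, so the posterior is Beta(5+5, 5+10) = Beta(10, 15).
For Beta(a, b) with a, b > 1 the mode is (a−1)/(a+b−2) = 9/23 ≈ 0.3913.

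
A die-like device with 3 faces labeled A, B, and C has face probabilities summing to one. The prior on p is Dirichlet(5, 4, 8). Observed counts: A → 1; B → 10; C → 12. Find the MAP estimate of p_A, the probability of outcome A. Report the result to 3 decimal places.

The posterior is Dirichlet(αᵢ + nᵢ) = Dirichlet(6, 14, 20).
For a Dirichlet(a₁,…,a_K) with all aᵢ > 1, the mode has j-th component (aⱼ − 1)/(Σaᵢ − K).
Here Σaᵢ = 40 and K = 3, so p_A = (6 − 1)/(40 − 3) = 5/37 ≈ 0.135.

MAP estimate of p_A = 0.135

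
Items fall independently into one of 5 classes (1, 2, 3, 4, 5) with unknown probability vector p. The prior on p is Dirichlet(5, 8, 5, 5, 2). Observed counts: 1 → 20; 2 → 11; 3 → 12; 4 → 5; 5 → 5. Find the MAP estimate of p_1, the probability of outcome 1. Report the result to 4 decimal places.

MAP estimate: 0.3288

The posterior is Dirichlet(αᵢ + nᵢ) = Dirichlet(25, 19, 17, 10, 7).
For a Dirichlet(a₁,…,a_K) with all aᵢ > 1, the mode has j-th component (aⱼ − 1)/(Σaᵢ − K).
Here Σaᵢ = 78 and K = 5, so p_1 = (25 − 1)/(78 − 5) = 24/73 ≈ 0.3288.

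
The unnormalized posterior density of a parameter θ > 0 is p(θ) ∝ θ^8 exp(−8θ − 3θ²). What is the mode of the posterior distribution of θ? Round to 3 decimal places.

ℓ'(θ) = 8/θ − 8 − 6θ. Setting this to zero and multiplying by θ: 6θ² + 8θ − 8 = 0.
θ = (−8 + √(8² + 4·6·8)) / (2·6) = (−8 + √256) / 12 = (−8 + 16)/12 = 2/3.
ℓ''(θ) = −8/θ² − 6 < 0, confirming a maximum.

θ̂_MAP = 0.667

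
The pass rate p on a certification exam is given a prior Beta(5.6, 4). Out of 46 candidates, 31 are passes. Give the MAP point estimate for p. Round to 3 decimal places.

Prior: Beta(5.6, 4).
Data: 31 successes in 46 trials. The binomial likelihood contributes p^31(1−p)^15, so the posterior is Beta(5.6+31, 4+15) = Beta(36.6, 19).
For Beta(a, b) with a, b > 1 the mode is (a−1)/(a+b−2) = 35.6/53.6 ≈ 0.664.

p̂_MAP = 0.664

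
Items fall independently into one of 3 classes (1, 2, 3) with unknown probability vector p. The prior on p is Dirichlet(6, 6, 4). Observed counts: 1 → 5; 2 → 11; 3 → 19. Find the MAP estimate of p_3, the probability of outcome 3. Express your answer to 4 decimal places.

The posterior is Dirichlet(αᵢ + nᵢ) = Dirichlet(11, 17, 23).
For a Dirichlet(a₁,…,a_K) with all aᵢ > 1, the mode has j-th component (aⱼ − 1)/(Σaᵢ − K).
Here Σaᵢ = 51 and K = 3, so p_3 = (23 − 1)/(51 − 3) = 22/48 ≈ 0.4583.

MAP estimate: 0.4583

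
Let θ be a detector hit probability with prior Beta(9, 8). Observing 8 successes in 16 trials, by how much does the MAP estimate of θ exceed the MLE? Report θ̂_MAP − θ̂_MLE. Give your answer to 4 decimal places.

Posterior is Beta(17, 16); MAP = (17−1)/(33−2) = 16/31 ≈ 0.51613.
MLE ignores the prior: θ̂_MLE = k/n = 8/16 ≈ 0.50000.
Difference = 16/31 − 8/16 = 1/62 ≈ 0.0161.

MAP − MLE = 0.0161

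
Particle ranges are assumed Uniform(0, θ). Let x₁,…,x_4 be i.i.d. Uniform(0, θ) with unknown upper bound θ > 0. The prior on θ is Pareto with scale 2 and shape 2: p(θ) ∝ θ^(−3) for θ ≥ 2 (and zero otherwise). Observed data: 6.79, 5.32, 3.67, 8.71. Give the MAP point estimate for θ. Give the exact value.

θ̂_MAP = 8.71

The Uniform(0, θ) likelihood is θ^(−n) for θ ≥ max(xᵢ), zero otherwise. Here max(xᵢ) = 8.71.
Posterior ∝ θ^(−3) · θ^(−4) = θ^(−7) on θ ≥ max(2, 8.71) = 8.71.
This density is strictly decreasing in θ, so the posterior mode lies at the lower boundary of the support.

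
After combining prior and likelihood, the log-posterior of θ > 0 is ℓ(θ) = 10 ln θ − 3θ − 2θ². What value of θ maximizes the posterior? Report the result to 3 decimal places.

ℓ'(θ) = 10/θ − 3 − 4θ. Setting this to zero and multiplying by θ: 4θ² + 3θ − 10 = 0.
θ = (−3 + √(3² + 4·4·10)) / (2·4) = (−3 + √169) / 8 = (−3 + 13)/8 = 5/4.
ℓ''(θ) = −10/θ² − 4 < 0, confirming a maximum.

θ̂_MAP = 1.250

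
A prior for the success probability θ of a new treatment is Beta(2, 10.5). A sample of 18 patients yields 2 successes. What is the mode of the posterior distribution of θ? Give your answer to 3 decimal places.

Prior: Beta(2, 10.5).
Data: 2 successes in 18 trials. The binomial likelihood contributes θ^2(1−θ)^16, so the posterior is Beta(2+2, 10.5+16) = Beta(4, 26.5).
For Beta(a, b) with a, b > 1 the mode is (a−1)/(a+b−2) = 3/28.5 ≈ 0.105.

θ̂_MAP = 0.105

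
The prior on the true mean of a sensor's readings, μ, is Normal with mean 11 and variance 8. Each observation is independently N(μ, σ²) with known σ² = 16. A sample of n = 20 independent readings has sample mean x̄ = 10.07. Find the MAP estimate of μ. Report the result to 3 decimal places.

μ̂_MAP = 10.155

n = 20, x̄ = 10.07.
For a Normal prior and Normal likelihood with known variance, the posterior is Normal; its mode equals its mean, the precision-weighted average.
Prior precision 1/σ₀² = 1/8 = 0.125; data precision n/σ² = 20/16 = 1.25.
μ̂ = (0.125·11 + 1.25·10.07) / (0.125 + 1.25) = 13.9625/1.375 = 1117/110 ≈ 10.155.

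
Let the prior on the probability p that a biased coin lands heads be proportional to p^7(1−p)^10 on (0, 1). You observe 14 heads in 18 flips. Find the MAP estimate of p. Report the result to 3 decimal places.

p̂_MAP = 0.600

The prior density ∝ p^7(1−p)^10 is the kernel of Beta(8, 11).
Data: 14 successes in 18 trials. The binomial likelihood contributes p^14(1−p)^4, so the posterior is Beta(8+14, 11+4) = Beta(22, 15).
For Beta(a, b) with a, b > 1 the mode is (a−1)/(a+b−2) = 21/35 ≈ 0.600.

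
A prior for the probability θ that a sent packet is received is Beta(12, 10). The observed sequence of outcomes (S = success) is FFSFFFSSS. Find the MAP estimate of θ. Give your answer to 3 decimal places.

Prior: Beta(12, 10).
Data: 4 successes in 9 trials (from the sequence). The binomial likelihood contributes θ^4(1−θ)^5, so the posterior is Beta(12+4, 10+5) = Beta(16, 15).
For Beta(a, b) with a, b > 1 the mode is (a−1)/(a+b−2) = 15/29 ≈ 0.517.

θ̂_MAP = 0.517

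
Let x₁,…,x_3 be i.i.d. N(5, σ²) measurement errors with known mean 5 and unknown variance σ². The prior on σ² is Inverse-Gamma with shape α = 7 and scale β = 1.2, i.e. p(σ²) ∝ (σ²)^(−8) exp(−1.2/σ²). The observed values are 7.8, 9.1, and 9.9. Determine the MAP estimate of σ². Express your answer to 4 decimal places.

σ̂²_MAP = 2.6874

Sum of squared deviations about the known mean: SS = (7.8−5)² + (9.1−5)² + (9.9−5)² = 48.66.
The Normal likelihood contributes (σ²)^(−n/2) exp(−SS/(2σ²)), so the posterior is Inverse-Gamma(α + n/2, β + SS/2) = Inverse-Gamma(8.5, 25.53).
The mode of Inverse-Gamma(a, b) is b/(a+1) = 25.53/9.5 ≈ 2.6874.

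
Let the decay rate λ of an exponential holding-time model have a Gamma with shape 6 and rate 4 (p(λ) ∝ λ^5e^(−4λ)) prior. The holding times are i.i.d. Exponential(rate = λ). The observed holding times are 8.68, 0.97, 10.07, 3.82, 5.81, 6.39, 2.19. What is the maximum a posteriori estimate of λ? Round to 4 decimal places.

The Exponential(rate=λ) likelihood is ∝ λ^n e^(−λΣtᵢ). Here n = 7 and Σtᵢ = 8.68 + 0.97 + 10.07 + 3.82 + 5.81 + 6.39 + 2.19 = 37.93.
Posterior ∝ λ^5e^(−4λ) · λ^7e^(−37.93λ) = λ^12e^(−41.93λ), i.e. Gamma(13, 41.93).
Mode = (a−1)/b = 12/41.93 ≈ 0.2862.

λ̂_MAP = 0.2862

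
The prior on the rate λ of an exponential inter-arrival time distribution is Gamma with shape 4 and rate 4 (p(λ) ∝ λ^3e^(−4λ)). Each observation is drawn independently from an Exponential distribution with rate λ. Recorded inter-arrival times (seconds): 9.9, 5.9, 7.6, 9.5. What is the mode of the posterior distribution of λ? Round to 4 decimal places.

λ̂_MAP = 0.1897

The Exponential(rate=λ) likelihood is ∝ λ^n e^(−λΣtᵢ). Here n = 4 and Σtᵢ = 9.9 + 5.9 + 7.6 + 9.5 = 32.9.
Posterior ∝ λ^3e^(−4λ) · λ^4e^(−32.9λ) = λ^7e^(−36.9λ), i.e. Gamma(8, 36.9).
Mode = (a−1)/b = 7/36.9 ≈ 0.1897.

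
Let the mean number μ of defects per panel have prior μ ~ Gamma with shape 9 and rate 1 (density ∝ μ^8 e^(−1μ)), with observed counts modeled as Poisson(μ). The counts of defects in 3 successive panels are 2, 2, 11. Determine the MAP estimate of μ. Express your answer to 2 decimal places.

μ̂_MAP = 5.75

Σxᵢ = 2+2+11 = 15, with n = 3.
Posterior ∝ μ^8e^(−1μ) · μ^15e^(−3μ) = μ^23e^(−4μ), i.e. Gamma(shape=24, rate=4).
The mode of a Gamma(a, b) with a ≥ 1 (shape–rate) is (a−1)/b = 23/4 ≈ 5.75.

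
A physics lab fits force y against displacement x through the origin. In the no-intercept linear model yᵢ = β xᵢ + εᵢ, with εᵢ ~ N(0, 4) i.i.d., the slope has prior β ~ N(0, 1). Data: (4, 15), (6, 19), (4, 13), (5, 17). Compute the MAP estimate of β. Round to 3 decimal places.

β̂_MAP = 3.206

log p(β | y) = −Σ(yᵢ − βxᵢ)²/(2·4) − β²/(2·1) + const.
Setting the derivative to zero: Σxᵢ(yᵢ − βxᵢ)/4 − β/1 = 0, so β = Σxᵢyᵢ / (Σxᵢ² + σ²/τ²).
Σxᵢyᵢ = 4·15 + 6·19 + 4·13 + 5·17 = 311; Σxᵢ² = 93; σ²/τ² = 4.
β̂_MAP = 311 / (93 + 4) = 311/97 ≈ 3.206.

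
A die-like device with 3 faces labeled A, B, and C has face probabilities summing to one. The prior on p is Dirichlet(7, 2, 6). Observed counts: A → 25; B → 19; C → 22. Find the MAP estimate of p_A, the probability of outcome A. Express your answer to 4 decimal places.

The posterior is Dirichlet(αᵢ + nᵢ) = Dirichlet(32, 21, 28).
For a Dirichlet(a₁,…,a_K) with all aᵢ > 1, the mode has j-th component (aⱼ − 1)/(Σaᵢ − K).
Here Σaᵢ = 81 and K = 3, so p_A = (32 − 1)/(81 − 3) = 31/78 ≈ 0.3974.

MAP estimate of p_A = 0.3974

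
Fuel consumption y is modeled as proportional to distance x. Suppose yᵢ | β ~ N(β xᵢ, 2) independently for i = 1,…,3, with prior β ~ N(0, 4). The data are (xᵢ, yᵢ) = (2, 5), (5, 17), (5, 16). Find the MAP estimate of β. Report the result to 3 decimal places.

log p(β | y) = −Σ(yᵢ − βxᵢ)²/(2·2) − β²/(2·4) + const.
Setting the derivative to zero: Σxᵢ(yᵢ − βxᵢ)/2 − β/4 = 0, so β = Σxᵢyᵢ / (Σxᵢ² + σ²/τ²).
Σxᵢyᵢ = 2·5 + 5·17 + 5·16 = 175; Σxᵢ² = 54; σ²/τ² = 0.5.
β̂_MAP = 175 / (54 + 0.5) = 175/54.5 ≈ 3.211.

β̂_MAP = 3.211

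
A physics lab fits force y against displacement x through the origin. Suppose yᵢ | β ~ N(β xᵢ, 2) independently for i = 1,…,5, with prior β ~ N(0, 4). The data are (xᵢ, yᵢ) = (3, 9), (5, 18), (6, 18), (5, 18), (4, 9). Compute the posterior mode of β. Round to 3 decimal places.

β̂_MAP = 3.148

log p(β | y) = −Σ(yᵢ − βxᵢ)²/(2·2) − β²/(2·4) + const.
Setting the derivative to zero: Σxᵢ(yᵢ − βxᵢ)/2 − β/4 = 0, so β = Σxᵢyᵢ / (Σxᵢ² + σ²/τ²).
Σxᵢyᵢ = 3·9 + 5·18 + 6·18 + 5·18 + 4·9 = 351; Σxᵢ² = 111; σ²/τ² = 0.5.
β̂_MAP = 351 / (111 + 0.5) = 351/111.5 ≈ 3.148.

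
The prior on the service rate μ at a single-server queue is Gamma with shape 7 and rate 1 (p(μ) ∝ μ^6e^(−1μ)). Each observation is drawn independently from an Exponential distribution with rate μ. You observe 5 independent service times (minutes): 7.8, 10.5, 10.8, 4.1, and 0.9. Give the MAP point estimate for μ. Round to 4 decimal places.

The Exponential(rate=μ) likelihood is ∝ μ^n e^(−μΣtᵢ). Here n = 5 and Σtᵢ = 7.8 + 10.5 + 10.8 + 4.1 + 0.9 = 34.1.
Posterior ∝ μ^6e^(−1μ) · μ^5e^(−34.1μ) = μ^11e^(−35.1μ), i.e. Gamma(12, 35.1).
Mode = (a−1)/b = 11/35.1 ≈ 0.3134.

μ̂_MAP = 0.3134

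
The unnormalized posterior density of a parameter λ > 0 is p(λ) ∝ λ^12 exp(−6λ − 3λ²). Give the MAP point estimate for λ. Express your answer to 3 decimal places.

ℓ'(λ) = 12/λ − 6 − 6λ. Setting this to zero and multiplying by λ: 6λ² + 6λ − 12 = 0.
λ = (−6 + √(6² + 4·6·12)) / (2·6) = (−6 + √324) / 12 = (−6 + 18)/12 = 1.
ℓ''(λ) = −12/λ² − 6 < 0, confirming a maximum.

λ̂_MAP = 1.000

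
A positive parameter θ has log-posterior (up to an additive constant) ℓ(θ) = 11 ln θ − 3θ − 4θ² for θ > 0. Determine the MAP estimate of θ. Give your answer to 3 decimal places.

θ̂_MAP = 1.000

ℓ'(θ) = 11/θ − 3 − 8θ. Setting this to zero and multiplying by θ: 8θ² + 3θ − 11 = 0.
θ = (−3 + √(3² + 4·8·11)) / (2·8) = (−3 + √361) / 16 = (−3 + 19)/16 = 1.
ℓ''(θ) = −11/θ² − 8 < 0, confirming a maximum.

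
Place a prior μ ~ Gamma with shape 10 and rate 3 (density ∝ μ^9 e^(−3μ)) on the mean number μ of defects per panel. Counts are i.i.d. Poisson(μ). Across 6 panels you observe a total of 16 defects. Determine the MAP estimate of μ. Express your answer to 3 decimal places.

Σxᵢ = 16, n = 6.
Posterior ∝ μ^9e^(−3μ) · μ^16e^(−6μ) = μ^25e^(−9μ), i.e. Gamma(shape=26, rate=9).
The mode of a Gamma(a, b) with a ≥ 1 (shape–rate) is (a−1)/b = 25/9 ≈ 2.778.

μ̂_MAP = 2.778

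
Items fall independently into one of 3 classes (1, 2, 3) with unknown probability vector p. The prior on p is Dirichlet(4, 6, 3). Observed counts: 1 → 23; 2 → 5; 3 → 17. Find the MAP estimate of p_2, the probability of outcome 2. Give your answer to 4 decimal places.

MAP estimate: 0.1818

The posterior is Dirichlet(αᵢ + nᵢ) = Dirichlet(27, 11, 20).
For a Dirichlet(a₁,…,a_K) with all aᵢ > 1, the mode has j-th component (aⱼ − 1)/(Σaᵢ − K).
Here Σaᵢ = 58 and K = 3, so p_2 = (11 − 1)/(58 − 3) = 10/55 ≈ 0.1818.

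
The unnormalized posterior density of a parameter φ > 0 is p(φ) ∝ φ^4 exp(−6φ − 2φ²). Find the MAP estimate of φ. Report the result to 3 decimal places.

ℓ'(φ) = 4/φ − 6 − 4φ. Setting this to zero and multiplying by φ: 4φ² + 6φ − 4 = 0.
φ = (−6 + √(6² + 4·4·4)) / (2·4) = (−6 + √100) / 8 = (−6 + 10)/8 = 1/2.
ℓ''(φ) = −4/φ² − 4 < 0, confirming a maximum.

φ̂_MAP = 0.500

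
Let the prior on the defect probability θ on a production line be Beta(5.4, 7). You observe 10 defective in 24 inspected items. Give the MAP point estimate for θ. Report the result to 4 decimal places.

θ̂_MAP = 0.4186

Prior: Beta(5.4, 7).
Data: 10 successes in 24 trials. The binomial likelihood contributes θ^10(1−θ)^14, so the posterior is Beta(5.4+10, 7+14) = Beta(15.4, 21).
For Beta(a, b) with a, b > 1 the mode is (a−1)/(a+b−2) = 14.4/34.4 ≈ 0.4186.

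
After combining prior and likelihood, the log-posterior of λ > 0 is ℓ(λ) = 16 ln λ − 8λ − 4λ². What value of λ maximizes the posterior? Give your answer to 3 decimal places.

ℓ'(λ) = 16/λ − 8 − 8λ. Setting this to zero and multiplying by λ: 8λ² + 8λ − 16 = 0.
λ = (−8 + √(8² + 4·8·16)) / (2·8) = (−8 + √576) / 16 = (−8 + 24)/16 = 1.
ℓ''(λ) = −16/λ² − 8 < 0, confirming a maximum.

λ̂_MAP = 1.000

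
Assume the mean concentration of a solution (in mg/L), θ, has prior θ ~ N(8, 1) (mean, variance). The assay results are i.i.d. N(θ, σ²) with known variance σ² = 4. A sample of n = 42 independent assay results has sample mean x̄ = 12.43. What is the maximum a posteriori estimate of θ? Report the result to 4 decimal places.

θ̂_MAP = 12.0448

n = 42, x̄ = 12.43.
For a Normal prior and Normal likelihood with known variance, the posterior is Normal; its mode equals its mean, the precision-weighted average.
Prior precision 1/σ₀² = 1/1 = 1; data precision n/σ² = 42/4 = 10.5.
θ̂ = (1·8 + 10.5·12.43) / (1 + 10.5) = 138.515/11.5 = 27703/2300 ≈ 12.0448.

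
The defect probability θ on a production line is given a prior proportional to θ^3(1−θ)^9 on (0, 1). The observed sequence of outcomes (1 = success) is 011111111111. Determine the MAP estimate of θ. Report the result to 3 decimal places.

θ̂_MAP = 0.583

The prior density ∝ θ^3(1−θ)^9 is the kernel of Beta(4, 10).
Data: 11 successes in 12 trials (from the sequence). The binomial likelihood contributes θ^11(1−θ)^1, so the posterior is Beta(4+11, 10+1) = Beta(15, 11).
For Beta(a, b) with a, b > 1 the mode is (a−1)/(a+b−2) = 14/24 ≈ 0.583.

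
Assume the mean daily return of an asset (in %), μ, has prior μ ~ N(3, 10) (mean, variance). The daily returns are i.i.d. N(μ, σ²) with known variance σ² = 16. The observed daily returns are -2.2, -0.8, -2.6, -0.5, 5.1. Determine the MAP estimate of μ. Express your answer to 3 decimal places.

n = 5; x̄ = ((-2.2) + (-0.8) + (-2.6) + (-0.5) + 5.1)/5 = -1/5 = -0.2.
For a Normal prior and Normal likelihood with known variance, the posterior is Normal; its mode equals its mean, the precision-weighted average.
Prior precision 1/σ₀² = 1/10 = 0.1; data precision n/σ² = 5/16 = 0.3125.
μ̂ = (0.1·3 + 0.3125·(-0.2)) / (0.1 + 0.3125) = 0.2375/0.4125 = 19/33 ≈ 0.576.

μ̂_MAP = 0.576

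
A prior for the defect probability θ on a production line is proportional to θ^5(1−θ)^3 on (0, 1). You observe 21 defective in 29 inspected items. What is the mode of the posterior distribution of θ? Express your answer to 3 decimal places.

θ̂_MAP = 0.703

The prior density ∝ θ^5(1−θ)^3 is the kernel of Beta(6, 4).
Data: 21 successes in 29 trials. The binomial likelihood contributes θ^21(1−θ)^8, so the posterior is Beta(6+21, 4+8) = Beta(27, 12).
For Beta(a, b) with a, b > 1 the mode is (a−1)/(a+b−2) = 26/37 ≈ 0.703.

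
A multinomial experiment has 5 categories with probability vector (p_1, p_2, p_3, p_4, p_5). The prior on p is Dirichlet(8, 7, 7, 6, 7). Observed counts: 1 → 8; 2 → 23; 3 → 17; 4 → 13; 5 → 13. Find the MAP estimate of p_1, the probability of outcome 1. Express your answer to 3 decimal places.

MAP estimate: 0.144

The posterior is Dirichlet(αᵢ + nᵢ) = Dirichlet(16, 30, 24, 19, 20).
For a Dirichlet(a₁,…,a_K) with all aᵢ > 1, the mode has j-th component (aⱼ − 1)/(Σaᵢ − K).
Here Σaᵢ = 109 and K = 5, so p_1 = (16 − 1)/(109 − 5) = 15/104 ≈ 0.144.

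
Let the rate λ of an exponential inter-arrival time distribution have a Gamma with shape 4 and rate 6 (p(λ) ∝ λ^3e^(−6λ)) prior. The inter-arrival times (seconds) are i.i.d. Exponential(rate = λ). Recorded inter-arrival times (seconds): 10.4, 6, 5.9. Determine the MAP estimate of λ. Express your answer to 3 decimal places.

λ̂_MAP = 0.212

The Exponential(rate=λ) likelihood is ∝ λ^n e^(−λΣtᵢ). Here n = 3 and Σtᵢ = 10.4 + 6 + 5.9 = 22.3.
Posterior ∝ λ^3e^(−6λ) · λ^3e^(−22.3λ) = λ^6e^(−28.3λ), i.e. Gamma(7, 28.3).
Mode = (a−1)/b = 6/28.3 ≈ 0.212.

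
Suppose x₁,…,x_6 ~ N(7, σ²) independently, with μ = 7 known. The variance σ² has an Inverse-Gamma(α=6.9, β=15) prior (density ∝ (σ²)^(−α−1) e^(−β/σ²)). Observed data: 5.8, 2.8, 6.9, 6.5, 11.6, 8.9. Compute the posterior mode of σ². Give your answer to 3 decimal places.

Sum of squared deviations about the known mean: SS = (5.8−7)² + (2.8−7)² + (6.9−7)² + (6.5−7)² + (11.6−7)² + (8.9−7)² = 44.11.
The Normal likelihood contributes (σ²)^(−n/2) exp(−SS/(2σ²)), so the posterior is Inverse-Gamma(α + n/2, β + SS/2) = Inverse-Gamma(9.9, 37.055).
The mode of Inverse-Gamma(a, b) is b/(a+1) = 37.055/10.9 ≈ 3.400.

σ̂²_MAP = 3.400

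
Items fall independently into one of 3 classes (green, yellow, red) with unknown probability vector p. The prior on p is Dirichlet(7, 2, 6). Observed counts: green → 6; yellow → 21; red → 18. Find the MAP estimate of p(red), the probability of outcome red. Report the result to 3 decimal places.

MAP estimate of p(red) = 0.404

The posterior is Dirichlet(αᵢ + nᵢ) = Dirichlet(13, 23, 24).
For a Dirichlet(a₁,…,a_K) with all aᵢ > 1, the mode has j-th component (aⱼ − 1)/(Σaᵢ − K).
Here Σaᵢ = 60 and K = 3, so p(red) = (24 − 1)/(60 − 3) = 23/57 ≈ 0.404.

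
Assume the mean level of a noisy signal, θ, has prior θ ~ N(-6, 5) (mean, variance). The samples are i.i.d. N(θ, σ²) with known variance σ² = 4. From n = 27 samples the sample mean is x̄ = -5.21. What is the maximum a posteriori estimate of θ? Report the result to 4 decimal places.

n = 27, x̄ = -5.21.
For a Normal prior and Normal likelihood with known variance, the posterior is Normal; its mode equals its mean, the precision-weighted average.
Prior precision 1/σ₀² = 1/5 = 0.2; data precision n/σ² = 27/4 = 6.75.
θ̂ = (0.2·(-6) + 6.75·(-5.21)) / (0.2 + 6.75) = (-36.3675)/6.95 = -14547/2780 ≈ -5.2327.

θ̂_MAP = -5.2327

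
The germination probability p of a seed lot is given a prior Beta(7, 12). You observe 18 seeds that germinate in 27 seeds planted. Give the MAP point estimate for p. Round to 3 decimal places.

Prior: Beta(7, 12).
Data: 18 successes in 27 trials. The binomial likelihood contributes p^18(1−p)^9, so the posterior is Beta(7+18, 12+9) = Beta(25, 21).
For Beta(a, b) with a, b > 1 the mode is (a−1)/(a+b−2) = 24/44 ≈ 0.545.

p̂_MAP = 0.545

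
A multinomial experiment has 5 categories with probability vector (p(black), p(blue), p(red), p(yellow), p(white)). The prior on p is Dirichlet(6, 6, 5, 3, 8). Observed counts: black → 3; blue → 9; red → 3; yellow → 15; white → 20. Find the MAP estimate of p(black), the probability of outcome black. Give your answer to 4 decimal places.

The posterior is Dirichlet(αᵢ + nᵢ) = Dirichlet(9, 15, 8, 18, 28).
For a Dirichlet(a₁,…,a_K) with all aᵢ > 1, the mode has j-th component (aⱼ − 1)/(Σaᵢ − K).
Here Σaᵢ = 78 and K = 5, so p(black) = (9 − 1)/(78 − 5) = 8/73 ≈ 0.1096.

MAP estimate of p(black) = 0.1096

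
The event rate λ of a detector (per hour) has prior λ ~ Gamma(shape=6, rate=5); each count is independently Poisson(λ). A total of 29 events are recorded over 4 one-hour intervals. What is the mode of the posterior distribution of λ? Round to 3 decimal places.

λ̂_MAP = 3.778

Σxᵢ = 29, n = 4.
Posterior ∝ λ^5e^(−5λ) · λ^29e^(−4λ) = λ^34e^(−9λ), i.e. Gamma(shape=35, rate=9).
The mode of a Gamma(a, b) with a ≥ 1 (shape–rate) is (a−1)/b = 34/9 ≈ 3.778.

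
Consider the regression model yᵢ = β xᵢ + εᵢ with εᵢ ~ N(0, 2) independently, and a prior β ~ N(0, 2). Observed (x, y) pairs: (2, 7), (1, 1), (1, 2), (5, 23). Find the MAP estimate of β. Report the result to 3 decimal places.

log p(β | y) = −Σ(yᵢ − βxᵢ)²/(2·2) − β²/(2·2) + const.
Setting the derivative to zero: Σxᵢ(yᵢ − βxᵢ)/2 − β/2 = 0, so β = Σxᵢyᵢ / (Σxᵢ² + σ²/τ²).
Σxᵢyᵢ = 2·7 + 1·1 + 1·2 + 5·23 = 132; Σxᵢ² = 31; σ²/τ² = 1.
β̂_MAP = 132 / (31 + 1) = 132/32 ≈ 4.125.

β̂_MAP = 4.125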